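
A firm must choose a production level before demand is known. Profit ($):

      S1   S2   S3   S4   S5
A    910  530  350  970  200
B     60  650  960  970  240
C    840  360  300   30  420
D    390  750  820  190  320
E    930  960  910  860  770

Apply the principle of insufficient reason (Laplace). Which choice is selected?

Row averages: A=592, B=576, C=390, D=494, E=886
Highest average = 886 → E.

E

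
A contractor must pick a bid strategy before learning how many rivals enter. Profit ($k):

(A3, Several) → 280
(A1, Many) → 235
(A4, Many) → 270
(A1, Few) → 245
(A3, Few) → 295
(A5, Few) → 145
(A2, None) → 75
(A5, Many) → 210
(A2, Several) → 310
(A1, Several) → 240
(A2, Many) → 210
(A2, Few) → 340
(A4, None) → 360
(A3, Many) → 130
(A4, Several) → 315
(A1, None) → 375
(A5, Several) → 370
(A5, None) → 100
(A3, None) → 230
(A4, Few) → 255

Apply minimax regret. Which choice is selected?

Column bests: None=375, Few=340, Several=370, Many=270.
A1 regrets: 0, 95, 130, 35 → max 130
A2 regrets: 300, 0, 60, 60 → max 300
A3 regrets: 145, 45, 90, 140 → max 145
A4 regrets: 15, 85, 55, 0 → max 85
A5 regrets: 275, 195, 0, 60 → max 275
Smallest max regret = 85 → A4.

A4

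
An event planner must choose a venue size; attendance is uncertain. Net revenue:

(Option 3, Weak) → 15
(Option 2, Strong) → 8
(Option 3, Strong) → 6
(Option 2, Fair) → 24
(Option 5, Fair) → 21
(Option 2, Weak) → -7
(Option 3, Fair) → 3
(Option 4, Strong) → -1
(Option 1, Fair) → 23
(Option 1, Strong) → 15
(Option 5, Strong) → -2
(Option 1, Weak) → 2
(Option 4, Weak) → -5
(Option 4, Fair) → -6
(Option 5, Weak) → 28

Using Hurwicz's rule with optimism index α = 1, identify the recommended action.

Option 5

Option 1: 1·23 + 0·2 = 23
Option 2: 1·24 + 0·(-7) = 24
Option 3: 1·15 + 0·3 = 15
Option 4: 1·(-1) + 0·(-6) = -1
Option 5: 1·28 + 0·(-2) = 28
Highest Hurwicz score = 28 → Option 5.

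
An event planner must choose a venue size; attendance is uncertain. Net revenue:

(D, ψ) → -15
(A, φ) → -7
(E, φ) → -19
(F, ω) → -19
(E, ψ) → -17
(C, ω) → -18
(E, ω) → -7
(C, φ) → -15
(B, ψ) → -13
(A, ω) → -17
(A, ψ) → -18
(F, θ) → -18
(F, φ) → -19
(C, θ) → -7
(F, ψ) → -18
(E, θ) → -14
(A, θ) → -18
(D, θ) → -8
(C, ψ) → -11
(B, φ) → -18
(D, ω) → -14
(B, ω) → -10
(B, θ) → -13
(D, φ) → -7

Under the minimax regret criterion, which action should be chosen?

Column bests: θ=-7, φ=-7, ψ=-11, ω=-7.
A regrets: 11, 0, 7, 10 → max 11
B regrets: 6, 11, 2, 3 → max 11
C regrets: 0, 8, 0, 11 → max 11
D regrets: 1, 0, 4, 7 → max 7
E regrets: 7, 12, 6, 0 → max 12
F regrets: 11, 12, 7, 12 → max 12
Smallest max regret = 7 → D.

D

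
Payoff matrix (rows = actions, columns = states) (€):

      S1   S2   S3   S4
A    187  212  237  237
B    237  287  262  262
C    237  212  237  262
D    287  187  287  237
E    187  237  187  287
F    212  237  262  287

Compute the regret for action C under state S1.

Best payoff under S1 is 287.
Regret = 287 − 237 = 50.

50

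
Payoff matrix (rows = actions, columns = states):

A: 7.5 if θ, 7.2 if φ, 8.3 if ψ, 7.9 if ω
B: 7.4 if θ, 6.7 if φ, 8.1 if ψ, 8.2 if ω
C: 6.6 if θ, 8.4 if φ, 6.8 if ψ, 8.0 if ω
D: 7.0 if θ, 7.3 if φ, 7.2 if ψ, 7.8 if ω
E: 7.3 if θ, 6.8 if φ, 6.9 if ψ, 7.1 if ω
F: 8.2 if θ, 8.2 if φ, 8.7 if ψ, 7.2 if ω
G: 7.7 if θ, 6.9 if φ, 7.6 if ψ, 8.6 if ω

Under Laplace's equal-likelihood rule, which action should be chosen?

Row averages: A=7.725, B=7.6, C=7.45, D=7.325, E=7.025, F=8.075, G=7.7
Highest average = 8.075 → F.

F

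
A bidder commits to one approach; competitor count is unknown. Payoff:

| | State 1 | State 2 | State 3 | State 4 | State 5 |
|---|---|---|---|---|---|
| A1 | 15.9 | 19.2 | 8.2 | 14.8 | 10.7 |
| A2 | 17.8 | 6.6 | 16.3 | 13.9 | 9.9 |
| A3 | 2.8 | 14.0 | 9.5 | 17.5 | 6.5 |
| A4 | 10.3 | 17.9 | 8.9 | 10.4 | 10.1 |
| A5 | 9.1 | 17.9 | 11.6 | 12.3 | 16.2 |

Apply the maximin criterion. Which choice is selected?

Row minima: A1=8.2, A2=6.6, A3=2.8, A4=8.9, A5=9.1
Best worst-case = 9.1 → A5.

A5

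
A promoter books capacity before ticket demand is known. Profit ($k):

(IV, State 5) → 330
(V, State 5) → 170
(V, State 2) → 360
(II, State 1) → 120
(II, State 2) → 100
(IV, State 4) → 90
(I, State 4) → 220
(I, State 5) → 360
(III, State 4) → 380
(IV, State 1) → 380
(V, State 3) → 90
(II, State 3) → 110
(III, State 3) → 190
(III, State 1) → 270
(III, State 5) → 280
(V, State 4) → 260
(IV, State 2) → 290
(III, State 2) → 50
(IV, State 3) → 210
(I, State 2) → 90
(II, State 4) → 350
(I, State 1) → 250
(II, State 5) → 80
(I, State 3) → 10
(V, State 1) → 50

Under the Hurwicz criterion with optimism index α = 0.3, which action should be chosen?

I: 0.3·360 + 0.7·10 = 115
II: 0.3·350 + 0.7·80 = 161
III: 0.3·380 + 0.7·50 = 149
IV: 0.3·380 + 0.7·90 = 177
V: 0.3·360 + 0.7·50 = 143
Highest Hurwicz score = 177 → IV.

IV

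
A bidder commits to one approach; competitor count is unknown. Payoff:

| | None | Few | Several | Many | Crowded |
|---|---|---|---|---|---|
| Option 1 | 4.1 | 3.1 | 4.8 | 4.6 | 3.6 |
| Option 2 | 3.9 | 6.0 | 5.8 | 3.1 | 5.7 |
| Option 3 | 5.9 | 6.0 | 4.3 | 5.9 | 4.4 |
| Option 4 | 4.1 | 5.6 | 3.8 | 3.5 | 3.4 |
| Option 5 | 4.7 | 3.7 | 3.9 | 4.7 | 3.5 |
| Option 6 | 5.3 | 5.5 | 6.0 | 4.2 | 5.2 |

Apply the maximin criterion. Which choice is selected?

Row minima: Option 1=3.1, Option 2=3.1, Option 3=4.3, Option 4=3.4, Option 5=3.5, Option 6=4.2
Best worst-case = 4.3 → Option 3.

Option 3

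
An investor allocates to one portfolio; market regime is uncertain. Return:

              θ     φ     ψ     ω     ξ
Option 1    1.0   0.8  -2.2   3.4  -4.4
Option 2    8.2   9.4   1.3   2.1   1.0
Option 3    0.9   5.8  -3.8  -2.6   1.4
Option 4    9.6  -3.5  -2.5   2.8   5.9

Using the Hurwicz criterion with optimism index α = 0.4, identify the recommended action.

Option 2

Option 1: 0.4·3.4 + 0.6·(-4.4) = -1.28
Option 2: 0.4·9.4 + 0.6·1.0 = 4.36
Option 3: 0.4·5.8 + 0.6·(-3.8) = 0.04
Option 4: 0.4·9.6 + 0.6·(-3.5) = 1.74
Highest Hurwicz score = 4.36 → Option 2.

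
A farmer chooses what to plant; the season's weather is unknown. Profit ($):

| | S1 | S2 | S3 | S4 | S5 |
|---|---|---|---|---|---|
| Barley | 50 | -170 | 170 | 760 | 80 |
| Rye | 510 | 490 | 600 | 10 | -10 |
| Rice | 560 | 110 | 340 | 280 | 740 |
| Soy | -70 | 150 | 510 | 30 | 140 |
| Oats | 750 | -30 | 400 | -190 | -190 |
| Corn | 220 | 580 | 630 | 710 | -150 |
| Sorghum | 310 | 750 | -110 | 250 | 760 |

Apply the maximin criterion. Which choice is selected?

Rice

Row minima: Barley=-170, Rye=-10, Rice=110, Soy=-70, Oats=-190, Corn=-150, Sorghum=-110
Best worst-case = 110 → Rice.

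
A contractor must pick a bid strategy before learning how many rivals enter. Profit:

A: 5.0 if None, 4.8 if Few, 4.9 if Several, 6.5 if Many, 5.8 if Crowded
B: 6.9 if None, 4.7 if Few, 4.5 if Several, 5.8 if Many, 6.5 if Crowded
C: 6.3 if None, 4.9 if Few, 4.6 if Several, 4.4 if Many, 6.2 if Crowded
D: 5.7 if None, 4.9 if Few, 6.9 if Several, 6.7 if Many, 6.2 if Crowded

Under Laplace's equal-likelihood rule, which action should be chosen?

Row averages: A=5.4, B=5.68, C=5.28, D=6.08
Highest average = 6.08 → D.

D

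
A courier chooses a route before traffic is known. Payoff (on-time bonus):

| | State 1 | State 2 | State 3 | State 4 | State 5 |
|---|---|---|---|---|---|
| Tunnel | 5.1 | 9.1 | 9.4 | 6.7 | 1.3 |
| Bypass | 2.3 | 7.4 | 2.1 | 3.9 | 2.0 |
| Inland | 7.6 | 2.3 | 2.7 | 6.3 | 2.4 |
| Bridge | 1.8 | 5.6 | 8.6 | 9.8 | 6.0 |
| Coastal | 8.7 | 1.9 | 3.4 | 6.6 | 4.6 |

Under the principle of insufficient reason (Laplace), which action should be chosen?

Row averages: Tunnel=6.32, Bypass=3.54, Inland=4.26, Bridge=6.36, Coastal=5.04
Highest average = 6.36 → Bridge.

Bridge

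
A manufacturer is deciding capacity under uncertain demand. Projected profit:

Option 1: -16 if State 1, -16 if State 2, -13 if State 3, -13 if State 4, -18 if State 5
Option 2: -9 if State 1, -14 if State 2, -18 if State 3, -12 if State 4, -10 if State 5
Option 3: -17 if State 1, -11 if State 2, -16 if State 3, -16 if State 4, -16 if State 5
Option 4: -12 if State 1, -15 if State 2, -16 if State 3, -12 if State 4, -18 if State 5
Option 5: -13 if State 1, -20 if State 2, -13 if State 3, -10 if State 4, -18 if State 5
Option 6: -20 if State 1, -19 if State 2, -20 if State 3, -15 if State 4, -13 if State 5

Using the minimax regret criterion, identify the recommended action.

Option 2

Column bests: State 1=-9, State 2=-11, State 3=-13, State 4=-10, State 5=-10.
Option 1 regrets: 7, 5, 0, 3, 8 → max 8
Option 2 regrets: 0, 3, 5, 2, 0 → max 5
Option 3 regrets: 8, 0, 3, 6, 6 → max 8
Option 4 regrets: 3, 4, 3, 2, 8 → max 8
Option 5 regrets: 4, 9, 0, 0, 8 → max 9
Option 6 regrets: 11, 8, 7, 5, 3 → max 11
Smallest max regret = 5 → Option 2.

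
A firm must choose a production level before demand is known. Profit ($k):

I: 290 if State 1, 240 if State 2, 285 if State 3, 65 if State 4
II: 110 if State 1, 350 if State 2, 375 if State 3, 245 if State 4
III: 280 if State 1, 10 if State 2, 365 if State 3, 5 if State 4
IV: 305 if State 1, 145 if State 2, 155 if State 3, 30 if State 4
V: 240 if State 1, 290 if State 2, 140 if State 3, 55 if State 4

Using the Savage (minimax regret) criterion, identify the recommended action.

I

Column bests: State 1=305, State 2=350, State 3=375, State 4=245.
I regrets: 15, 110, 90, 180 → max 180
II regrets: 195, 0, 0, 0 → max 195
III regrets: 25, 340, 10, 240 → max 340
IV regrets: 0, 205, 220, 215 → max 220
V regrets: 65, 60, 235, 190 → max 235
Smallest max regret = 180 → I.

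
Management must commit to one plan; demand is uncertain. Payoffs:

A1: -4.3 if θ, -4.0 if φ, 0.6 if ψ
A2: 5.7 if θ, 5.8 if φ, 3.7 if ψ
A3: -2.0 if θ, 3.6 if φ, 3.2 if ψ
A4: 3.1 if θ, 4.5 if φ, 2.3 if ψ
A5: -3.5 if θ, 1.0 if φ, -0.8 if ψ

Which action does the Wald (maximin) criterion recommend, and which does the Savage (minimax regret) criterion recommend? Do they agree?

maximin → A2; minimax regret → A2 (agree)

Row minima: A1=-4.3, A2=3.7, A3=-2.0, A4=2.3, A5=-3.5
Best worst-case = 3.7 → A2.
Column bests: θ=5.7, φ=5.8, ψ=3.7.
A1 regrets: 10.0, 9.8, 3.1 → max 10.0
A2 regrets: 0.0, 0.0, 0.0 → max 0.0
A3 regrets: 7.7, 2.2, 0.5 → max 7.7
A4 regrets: 2.6, 1.3, 1.4 → max 2.6
A5 regrets: 9.2, 4.8, 4.5 → max 9.2
Smallest max regret = 0.0 → A2.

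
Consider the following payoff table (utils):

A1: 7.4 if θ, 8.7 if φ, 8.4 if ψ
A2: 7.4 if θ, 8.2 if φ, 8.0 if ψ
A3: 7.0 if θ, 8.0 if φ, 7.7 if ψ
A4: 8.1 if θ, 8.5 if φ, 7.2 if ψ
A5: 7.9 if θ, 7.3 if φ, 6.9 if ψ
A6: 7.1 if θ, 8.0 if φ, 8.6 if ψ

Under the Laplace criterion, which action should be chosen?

Row averages: A1=49/6, A2=118/15, A3=227/30, A4=119/15, A5=221/30, A6=7.9
Highest average = 49/6 → A1.

A1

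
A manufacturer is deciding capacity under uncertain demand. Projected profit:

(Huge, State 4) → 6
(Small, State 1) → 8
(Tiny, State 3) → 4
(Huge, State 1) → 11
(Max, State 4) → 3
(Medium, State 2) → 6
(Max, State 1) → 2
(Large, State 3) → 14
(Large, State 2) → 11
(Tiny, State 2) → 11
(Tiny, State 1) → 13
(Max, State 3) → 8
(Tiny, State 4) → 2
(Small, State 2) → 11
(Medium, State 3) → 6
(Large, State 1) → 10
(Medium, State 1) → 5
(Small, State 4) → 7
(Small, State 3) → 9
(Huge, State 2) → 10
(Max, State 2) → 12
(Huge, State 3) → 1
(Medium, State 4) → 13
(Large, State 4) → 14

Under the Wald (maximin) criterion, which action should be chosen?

Row minima: Tiny=2, Small=7, Medium=5, Large=10, Huge=1, Max=2
Best worst-case = 10 → Large.

Large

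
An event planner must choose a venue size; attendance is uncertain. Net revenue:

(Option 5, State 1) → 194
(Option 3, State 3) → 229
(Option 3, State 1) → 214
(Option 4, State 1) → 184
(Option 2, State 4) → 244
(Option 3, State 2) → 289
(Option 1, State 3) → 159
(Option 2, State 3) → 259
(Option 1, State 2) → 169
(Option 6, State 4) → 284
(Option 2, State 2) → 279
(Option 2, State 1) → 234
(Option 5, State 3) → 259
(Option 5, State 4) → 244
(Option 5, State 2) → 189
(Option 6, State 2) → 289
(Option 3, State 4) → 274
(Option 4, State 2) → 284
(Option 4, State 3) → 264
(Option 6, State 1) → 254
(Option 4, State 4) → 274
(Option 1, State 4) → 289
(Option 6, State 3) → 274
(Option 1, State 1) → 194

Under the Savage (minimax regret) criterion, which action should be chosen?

Option 6

Column bests: State 1=254, State 2=289, State 3=274, State 4=289.
Option 1 regrets: 60, 120, 115, 0 → max 120
Option 2 regrets: 20, 10, 15, 45 → max 45
Option 3 regrets: 40, 0, 45, 15 → max 45
Option 4 regrets: 70, 5, 10, 15 → max 70
Option 5 regrets: 60, 100, 15, 45 → max 100
Option 6 regrets: 0, 0, 0, 5 → max 5
Smallest max regret = 5 → Option 6.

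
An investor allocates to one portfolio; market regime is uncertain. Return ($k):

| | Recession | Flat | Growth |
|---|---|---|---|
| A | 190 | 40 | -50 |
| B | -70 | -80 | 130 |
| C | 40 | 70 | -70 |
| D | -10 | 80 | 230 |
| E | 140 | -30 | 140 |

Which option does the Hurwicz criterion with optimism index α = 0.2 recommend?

D

A: 0.2·190 + 0.8·(-50) = -2
B: 0.2·130 + 0.8·(-80) = -38
C: 0.2·70 + 0.8·(-70) = -42
D: 0.2·230 + 0.8·(-10) = 38
E: 0.2·140 + 0.8·(-30) = 4
Highest Hurwicz score = 38 → D.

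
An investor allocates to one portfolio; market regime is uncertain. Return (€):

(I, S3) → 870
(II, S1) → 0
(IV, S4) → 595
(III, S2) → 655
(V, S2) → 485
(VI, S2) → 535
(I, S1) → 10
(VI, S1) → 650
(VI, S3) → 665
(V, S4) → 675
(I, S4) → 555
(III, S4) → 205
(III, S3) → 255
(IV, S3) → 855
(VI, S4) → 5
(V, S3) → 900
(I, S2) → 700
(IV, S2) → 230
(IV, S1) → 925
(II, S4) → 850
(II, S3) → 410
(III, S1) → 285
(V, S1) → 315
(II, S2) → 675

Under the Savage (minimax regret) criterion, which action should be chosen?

Column bests: S1=925, S2=700, S3=900, S4=850.
I regrets: 915, 0, 30, 295 → max 915
II regrets: 925, 25, 490, 0 → max 925
III regrets: 640, 45, 645, 645 → max 645
IV regrets: 0, 470, 45, 255 → max 470
V regrets: 610, 215, 0, 175 → max 610
VI regrets: 275, 165, 235, 845 → max 845
Smallest max regret = 470 → IV.

IV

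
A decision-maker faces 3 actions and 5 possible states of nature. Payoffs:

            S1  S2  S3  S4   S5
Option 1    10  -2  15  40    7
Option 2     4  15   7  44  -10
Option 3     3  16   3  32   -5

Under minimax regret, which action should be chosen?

Column bests: S1=10, S2=16, S3=15, S4=44, S5=7.
Option 1 regrets: 0, 18, 0, 4, 0 → max 18
Option 2 regrets: 6, 1, 8, 0, 17 → max 17
Option 3 regrets: 7, 0, 12, 12, 12 → max 12
Smallest max regret = 12 → Option 3.

Option 3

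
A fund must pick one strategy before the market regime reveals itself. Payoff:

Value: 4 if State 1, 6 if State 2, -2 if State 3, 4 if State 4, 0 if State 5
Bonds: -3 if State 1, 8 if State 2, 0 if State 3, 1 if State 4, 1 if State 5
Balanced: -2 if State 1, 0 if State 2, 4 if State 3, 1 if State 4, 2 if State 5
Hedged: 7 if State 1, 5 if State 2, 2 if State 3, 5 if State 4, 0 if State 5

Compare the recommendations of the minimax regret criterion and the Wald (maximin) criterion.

Column bests: State 1=7, State 2=8, State 3=4, State 4=5, State 5=2.
Value regrets: 3, 2, 6, 1, 2 → max 6
Bonds regrets: 10, 0, 4, 4, 1 → max 10
Balanced regrets: 9, 8, 0, 4, 0 → max 9
Hedged regrets: 0, 3, 2, 0, 2 → max 3
Smallest max regret = 3 → Hedged.
Row minima: Value=-2, Bonds=-3, Balanced=-2, Hedged=0
Best worst-case = 0 → Hedged.

minimax regret → Hedged; maximin → Hedged (agree)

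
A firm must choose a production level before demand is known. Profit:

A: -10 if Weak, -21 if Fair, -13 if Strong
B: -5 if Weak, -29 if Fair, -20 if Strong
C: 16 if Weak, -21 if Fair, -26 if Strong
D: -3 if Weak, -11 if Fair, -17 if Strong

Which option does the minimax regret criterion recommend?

C

Column bests: Weak=16, Fair=-11, Strong=-13.
A regrets: 26, 10, 0 → max 26
B regrets: 21, 18, 7 → max 21
C regrets: 0, 10, 13 → max 13
D regrets: 19, 0, 4 → max 19
Smallest max regret = 13 → C.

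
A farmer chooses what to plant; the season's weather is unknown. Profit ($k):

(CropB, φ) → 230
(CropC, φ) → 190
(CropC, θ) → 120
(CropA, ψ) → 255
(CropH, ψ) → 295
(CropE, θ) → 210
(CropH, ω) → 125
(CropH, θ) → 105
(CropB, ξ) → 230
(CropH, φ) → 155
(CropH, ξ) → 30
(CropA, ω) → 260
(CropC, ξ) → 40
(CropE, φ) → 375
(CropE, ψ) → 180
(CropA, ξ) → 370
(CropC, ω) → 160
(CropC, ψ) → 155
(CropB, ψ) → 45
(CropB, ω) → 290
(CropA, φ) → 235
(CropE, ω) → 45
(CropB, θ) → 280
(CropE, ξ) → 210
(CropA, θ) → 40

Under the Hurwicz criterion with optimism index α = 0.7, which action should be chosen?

CropC: 0.7·190 + 0.3·40 = 145
CropB: 0.7·290 + 0.3·45 = 216.5
CropA: 0.7·370 + 0.3·40 = 271
CropH: 0.7·295 + 0.3·30 = 215.5
CropE: 0.7·375 + 0.3·45 = 276
Highest Hurwicz score = 276 → CropE.

CropE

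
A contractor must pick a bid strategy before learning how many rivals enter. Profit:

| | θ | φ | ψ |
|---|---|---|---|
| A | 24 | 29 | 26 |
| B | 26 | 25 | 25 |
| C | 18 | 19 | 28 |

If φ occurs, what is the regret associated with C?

10

Best payoff under φ is 29.
Regret = 29 − 19 = 10.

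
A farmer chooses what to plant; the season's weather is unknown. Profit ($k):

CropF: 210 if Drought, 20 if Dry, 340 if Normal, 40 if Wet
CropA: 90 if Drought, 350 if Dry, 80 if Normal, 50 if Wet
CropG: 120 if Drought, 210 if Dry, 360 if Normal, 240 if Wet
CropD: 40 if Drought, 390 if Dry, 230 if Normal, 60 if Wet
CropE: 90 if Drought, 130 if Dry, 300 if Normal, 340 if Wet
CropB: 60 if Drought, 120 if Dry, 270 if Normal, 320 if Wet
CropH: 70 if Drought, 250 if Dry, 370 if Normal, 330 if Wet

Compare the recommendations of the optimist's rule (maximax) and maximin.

Row maxima: CropF=340, CropA=350, CropG=360, CropD=390, CropE=340, CropB=320, CropH=370
Best best-case = 390 → CropD.
Row minima: CropF=20, CropA=50, CropG=120, CropD=40, CropE=90, CropB=60, CropH=70
Best worst-case = 120 → CropG.

maximax → CropD; maximin → CropG (disagree)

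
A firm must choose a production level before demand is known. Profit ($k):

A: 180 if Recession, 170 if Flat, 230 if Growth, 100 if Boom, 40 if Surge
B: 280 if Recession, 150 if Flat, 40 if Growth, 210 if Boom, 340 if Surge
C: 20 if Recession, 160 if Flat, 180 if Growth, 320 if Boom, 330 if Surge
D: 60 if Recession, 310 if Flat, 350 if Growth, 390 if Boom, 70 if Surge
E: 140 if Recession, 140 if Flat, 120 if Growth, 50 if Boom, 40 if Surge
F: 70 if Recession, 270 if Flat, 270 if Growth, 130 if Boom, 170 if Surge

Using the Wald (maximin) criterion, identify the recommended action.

F

Row minima: A=40, B=40, C=20, D=60, E=40, F=70
Best worst-case = 70 → F.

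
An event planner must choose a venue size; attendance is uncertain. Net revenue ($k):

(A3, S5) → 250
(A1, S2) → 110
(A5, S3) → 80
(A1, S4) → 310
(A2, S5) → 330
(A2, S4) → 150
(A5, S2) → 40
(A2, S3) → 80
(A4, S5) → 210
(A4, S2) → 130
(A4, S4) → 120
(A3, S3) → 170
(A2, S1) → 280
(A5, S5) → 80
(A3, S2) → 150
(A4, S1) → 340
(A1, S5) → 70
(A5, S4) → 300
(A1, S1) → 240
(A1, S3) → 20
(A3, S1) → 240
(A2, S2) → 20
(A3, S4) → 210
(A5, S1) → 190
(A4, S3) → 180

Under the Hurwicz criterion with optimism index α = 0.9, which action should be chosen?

A1: 0.9·310 + 0.1·20 = 281
A2: 0.9·330 + 0.1·20 = 299
A3: 0.9·250 + 0.1·150 = 240
A4: 0.9·340 + 0.1·120 = 318
A5: 0.9·300 + 0.1·40 = 274
Highest Hurwicz score = 318 → A4.

A4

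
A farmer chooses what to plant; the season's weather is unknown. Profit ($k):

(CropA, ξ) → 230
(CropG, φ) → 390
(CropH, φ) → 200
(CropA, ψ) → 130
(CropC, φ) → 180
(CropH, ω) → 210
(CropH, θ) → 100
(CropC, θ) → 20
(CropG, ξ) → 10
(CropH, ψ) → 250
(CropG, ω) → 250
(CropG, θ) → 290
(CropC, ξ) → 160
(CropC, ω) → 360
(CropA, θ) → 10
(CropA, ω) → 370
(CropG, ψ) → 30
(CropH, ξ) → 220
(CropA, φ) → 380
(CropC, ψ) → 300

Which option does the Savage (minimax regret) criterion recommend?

CropH

Column bests: θ=290, φ=390, ψ=300, ω=370, ξ=230.
CropC regrets: 270, 210, 0, 10, 70 → max 270
CropH regrets: 190, 190, 50, 160, 10 → max 190
CropA regrets: 280, 10, 170, 0, 0 → max 280
CropG regrets: 0, 0, 270, 120, 220 → max 270
Smallest max regret = 190 → CropH.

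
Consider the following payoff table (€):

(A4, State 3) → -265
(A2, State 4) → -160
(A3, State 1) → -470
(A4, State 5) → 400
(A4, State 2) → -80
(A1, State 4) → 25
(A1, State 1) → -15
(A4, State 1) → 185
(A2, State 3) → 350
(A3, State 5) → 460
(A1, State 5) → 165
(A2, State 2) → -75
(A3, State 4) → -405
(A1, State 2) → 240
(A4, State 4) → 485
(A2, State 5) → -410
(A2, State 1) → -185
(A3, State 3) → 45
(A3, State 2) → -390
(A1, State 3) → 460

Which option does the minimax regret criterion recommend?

A1

Column bests: State 1=185, State 2=240, State 3=460, State 4=485, State 5=460.
A1 regrets: 200, 0, 0, 460, 295 → max 460
A2 regrets: 370, 315, 110, 645, 870 → max 870
A3 regrets: 655, 630, 415, 890, 0 → max 890
A4 regrets: 0, 320, 725, 0, 60 → max 725
Smallest max regret = 460 → A1.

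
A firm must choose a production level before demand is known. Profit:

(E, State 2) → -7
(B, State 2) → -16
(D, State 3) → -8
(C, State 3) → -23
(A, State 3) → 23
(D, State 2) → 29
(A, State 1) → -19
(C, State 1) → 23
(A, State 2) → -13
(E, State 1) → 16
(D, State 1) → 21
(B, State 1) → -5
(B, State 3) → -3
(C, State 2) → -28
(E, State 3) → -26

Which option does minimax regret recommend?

D

Column bests: State 1=23, State 2=29, State 3=23.
A regrets: 42, 42, 0 → max 42
B regrets: 28, 45, 26 → max 45
C regrets: 0, 57, 46 → max 57
D regrets: 2, 0, 31 → max 31
E regrets: 7, 36, 49 → max 49
Smallest max regret = 31 → D.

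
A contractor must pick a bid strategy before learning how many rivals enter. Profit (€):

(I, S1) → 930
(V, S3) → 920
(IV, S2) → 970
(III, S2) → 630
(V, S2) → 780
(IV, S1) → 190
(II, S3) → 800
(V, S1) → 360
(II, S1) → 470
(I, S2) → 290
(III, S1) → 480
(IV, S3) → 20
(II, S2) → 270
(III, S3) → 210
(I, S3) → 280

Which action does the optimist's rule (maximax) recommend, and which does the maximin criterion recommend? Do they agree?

Row maxima: I=930, II=800, III=630, IV=970, V=920
Best best-case = 970 → IV.
Row minima: I=280, II=270, III=210, IV=20, V=360
Best worst-case = 360 → V.

maximax → IV; maximin → V (disagree)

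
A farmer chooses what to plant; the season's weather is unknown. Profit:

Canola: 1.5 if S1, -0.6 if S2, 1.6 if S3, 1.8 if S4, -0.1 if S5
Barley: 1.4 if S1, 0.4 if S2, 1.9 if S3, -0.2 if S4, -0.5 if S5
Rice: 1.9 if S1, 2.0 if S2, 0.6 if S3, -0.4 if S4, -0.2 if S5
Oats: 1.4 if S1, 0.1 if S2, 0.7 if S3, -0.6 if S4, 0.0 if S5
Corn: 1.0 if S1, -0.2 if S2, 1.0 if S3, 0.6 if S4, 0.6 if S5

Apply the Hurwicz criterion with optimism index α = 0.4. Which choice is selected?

Rice

Canola: 0.4·1.8 + 0.6·(-0.6) = 0.36
Barley: 0.4·1.9 + 0.6·(-0.5) = 0.46
Rice: 0.4·2.0 + 0.6·(-0.4) = 0.56
Oats: 0.4·1.4 + 0.6·(-0.6) = 0.2
Corn: 0.4·1.0 + 0.6·(-0.2) = 0.28
Highest Hurwicz score = 0.56 → Rice.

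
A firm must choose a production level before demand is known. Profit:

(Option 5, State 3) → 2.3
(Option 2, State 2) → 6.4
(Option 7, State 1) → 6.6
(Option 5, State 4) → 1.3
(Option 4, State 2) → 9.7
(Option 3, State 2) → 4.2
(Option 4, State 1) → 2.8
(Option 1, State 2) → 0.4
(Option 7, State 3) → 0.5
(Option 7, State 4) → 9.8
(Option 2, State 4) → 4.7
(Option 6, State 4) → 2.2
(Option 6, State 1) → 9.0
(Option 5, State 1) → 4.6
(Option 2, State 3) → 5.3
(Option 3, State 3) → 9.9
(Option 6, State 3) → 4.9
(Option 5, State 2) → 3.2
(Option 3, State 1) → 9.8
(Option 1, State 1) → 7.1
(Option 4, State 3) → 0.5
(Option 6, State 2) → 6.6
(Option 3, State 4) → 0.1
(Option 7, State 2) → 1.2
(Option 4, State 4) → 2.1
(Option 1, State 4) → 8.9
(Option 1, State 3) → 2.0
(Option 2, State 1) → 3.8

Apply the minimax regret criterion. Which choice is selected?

Column bests: State 1=9.8, State 2=9.7, State 3=9.9, State 4=9.8.
Option 1 regrets: 2.7, 9.3, 7.9, 0.9 → max 9.3
Option 2 regrets: 6.0, 3.3, 4.6, 5.1 → max 6.0
Option 3 regrets: 0.0, 5.5, 0.0, 9.7 → max 9.7
Option 4 regrets: 7.0, 0.0, 9.4, 7.7 → max 9.4
Option 5 regrets: 5.2, 6.5, 7.6, 8.5 → max 8.5
Option 6 regrets: 0.8, 3.1, 5.0, 7.6 → max 7.6
Option 7 regrets: 3.2, 8.5, 9.4, 0.0 → max 9.4
Smallest max regret = 6.0 → Option 2.

Option 2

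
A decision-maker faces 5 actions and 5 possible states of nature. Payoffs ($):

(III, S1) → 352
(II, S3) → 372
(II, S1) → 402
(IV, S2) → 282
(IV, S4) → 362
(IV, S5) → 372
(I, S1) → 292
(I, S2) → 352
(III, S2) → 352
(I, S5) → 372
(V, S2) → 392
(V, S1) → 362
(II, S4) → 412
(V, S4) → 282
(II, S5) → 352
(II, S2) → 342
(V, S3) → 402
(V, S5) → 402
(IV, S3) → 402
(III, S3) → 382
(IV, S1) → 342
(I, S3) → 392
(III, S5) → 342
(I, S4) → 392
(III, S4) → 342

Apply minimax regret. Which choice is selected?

II

Column bests: S1=402, S2=392, S3=402, S4=412, S5=402.
I regrets: 110, 40, 10, 20, 30 → max 110
II regrets: 0, 50, 30, 0, 50 → max 50
III regrets: 50, 40, 20, 70, 60 → max 70
IV regrets: 60, 110, 0, 50, 30 → max 110
V regrets: 40, 0, 0, 130, 0 → max 130
Smallest max regret = 50 → II.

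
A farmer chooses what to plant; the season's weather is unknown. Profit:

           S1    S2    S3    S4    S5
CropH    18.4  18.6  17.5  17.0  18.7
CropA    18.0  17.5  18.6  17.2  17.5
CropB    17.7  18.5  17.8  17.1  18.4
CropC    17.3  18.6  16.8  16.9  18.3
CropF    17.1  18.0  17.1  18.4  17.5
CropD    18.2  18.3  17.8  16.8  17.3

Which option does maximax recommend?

Row maxima: CropH=18.7, CropA=18.6, CropB=18.5, CropC=18.6, CropF=18.4, CropD=18.3
Best best-case = 18.7 → CropH.

CropH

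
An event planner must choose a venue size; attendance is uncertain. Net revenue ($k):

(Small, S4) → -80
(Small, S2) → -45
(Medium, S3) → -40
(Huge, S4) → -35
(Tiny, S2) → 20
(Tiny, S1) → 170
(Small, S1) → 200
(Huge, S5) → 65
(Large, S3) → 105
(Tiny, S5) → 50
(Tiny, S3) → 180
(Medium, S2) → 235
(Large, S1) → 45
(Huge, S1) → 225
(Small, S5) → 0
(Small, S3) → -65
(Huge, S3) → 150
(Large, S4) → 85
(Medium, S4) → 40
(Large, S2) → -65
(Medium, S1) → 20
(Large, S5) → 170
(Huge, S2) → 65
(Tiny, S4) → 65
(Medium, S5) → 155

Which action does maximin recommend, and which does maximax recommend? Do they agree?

Row minima: Tiny=20, Small=-80, Medium=-40, Large=-65, Huge=-35
Best worst-case = 20 → Tiny.
Row maxima: Tiny=180, Small=200, Medium=235, Large=170, Huge=225
Best best-case = 235 → Medium.

maximin → Tiny; maximax → Medium (disagree)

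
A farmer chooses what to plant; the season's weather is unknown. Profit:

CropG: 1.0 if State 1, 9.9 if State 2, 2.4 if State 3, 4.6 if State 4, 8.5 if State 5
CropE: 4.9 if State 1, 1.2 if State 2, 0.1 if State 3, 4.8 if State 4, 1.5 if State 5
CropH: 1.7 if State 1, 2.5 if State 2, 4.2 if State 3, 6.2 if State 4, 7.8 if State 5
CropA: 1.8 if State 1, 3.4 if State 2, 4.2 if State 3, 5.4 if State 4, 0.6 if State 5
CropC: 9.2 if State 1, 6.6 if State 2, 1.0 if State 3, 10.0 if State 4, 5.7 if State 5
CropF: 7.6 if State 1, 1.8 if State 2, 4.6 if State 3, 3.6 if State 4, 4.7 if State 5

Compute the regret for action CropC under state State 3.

3.6

Best payoff under State 3 is 4.6.
Regret = 4.6 − 1.0 = 3.6.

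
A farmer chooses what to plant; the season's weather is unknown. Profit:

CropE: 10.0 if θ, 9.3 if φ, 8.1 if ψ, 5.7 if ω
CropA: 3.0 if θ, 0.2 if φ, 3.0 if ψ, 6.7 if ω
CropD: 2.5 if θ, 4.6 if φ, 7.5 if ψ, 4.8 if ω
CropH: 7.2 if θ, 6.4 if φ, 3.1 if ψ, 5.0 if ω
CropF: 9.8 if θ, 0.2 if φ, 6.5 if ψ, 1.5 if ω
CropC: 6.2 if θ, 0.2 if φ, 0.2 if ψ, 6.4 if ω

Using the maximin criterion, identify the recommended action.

Row minima: CropE=5.7, CropA=0.2, CropD=2.5, CropH=3.1, CropF=0.2, CropC=0.2
Best worst-case = 5.7 → CropE.

CropE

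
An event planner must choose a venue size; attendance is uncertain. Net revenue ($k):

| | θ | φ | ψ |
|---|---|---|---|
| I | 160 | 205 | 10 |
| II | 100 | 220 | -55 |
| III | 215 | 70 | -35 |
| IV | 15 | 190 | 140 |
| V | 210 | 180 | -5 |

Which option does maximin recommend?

IV

Row minima: I=10, II=-55, III=-35, IV=15, V=-5
Best worst-case = 15 → IV.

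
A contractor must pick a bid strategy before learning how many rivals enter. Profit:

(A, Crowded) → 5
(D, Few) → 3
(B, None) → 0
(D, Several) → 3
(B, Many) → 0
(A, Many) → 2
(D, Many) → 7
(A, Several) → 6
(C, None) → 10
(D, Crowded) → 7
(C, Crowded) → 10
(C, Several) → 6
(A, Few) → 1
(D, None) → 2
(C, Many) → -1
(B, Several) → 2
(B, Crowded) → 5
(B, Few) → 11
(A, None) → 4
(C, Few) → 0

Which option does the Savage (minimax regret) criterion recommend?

Column bests: None=10, Few=11, Several=6, Many=7, Crowded=10.
A regrets: 6, 10, 0, 5, 5 → max 10
B regrets: 10, 0, 4, 7, 5 → max 10
C regrets: 0, 11, 0, 8, 0 → max 11
D regrets: 8, 8, 3, 0, 3 → max 8
Smallest max regret = 8 → D.

D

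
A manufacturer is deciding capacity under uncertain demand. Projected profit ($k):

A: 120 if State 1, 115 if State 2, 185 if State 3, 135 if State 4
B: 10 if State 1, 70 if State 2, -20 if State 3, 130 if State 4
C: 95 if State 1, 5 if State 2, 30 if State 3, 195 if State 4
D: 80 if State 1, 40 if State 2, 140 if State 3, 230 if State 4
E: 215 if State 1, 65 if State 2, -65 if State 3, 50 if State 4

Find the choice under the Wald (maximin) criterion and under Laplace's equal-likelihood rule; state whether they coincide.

maximin → A; laplace → A (agree)

Row minima: A=115, B=-20, C=5, D=40, E=-65
Best worst-case = 115 → A.
Row averages: A=138.75, B=47.5, C=81.25, D=122.5, E=66.25
Highest average = 138.75 → A.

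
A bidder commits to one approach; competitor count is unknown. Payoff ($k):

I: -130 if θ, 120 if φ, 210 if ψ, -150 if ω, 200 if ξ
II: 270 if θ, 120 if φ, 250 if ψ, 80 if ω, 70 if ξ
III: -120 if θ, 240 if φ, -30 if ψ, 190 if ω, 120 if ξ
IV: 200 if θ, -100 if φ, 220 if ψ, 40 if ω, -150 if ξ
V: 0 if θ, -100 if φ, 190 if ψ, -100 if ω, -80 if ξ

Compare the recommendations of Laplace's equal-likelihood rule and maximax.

laplace → II; maximax → II (agree)

Row averages: I=50, II=158, III=80, IV=42, V=-18
Highest average = 158 → II.
Row maxima: I=210, II=270, III=240, IV=220, V=190
Best best-case = 270 → II.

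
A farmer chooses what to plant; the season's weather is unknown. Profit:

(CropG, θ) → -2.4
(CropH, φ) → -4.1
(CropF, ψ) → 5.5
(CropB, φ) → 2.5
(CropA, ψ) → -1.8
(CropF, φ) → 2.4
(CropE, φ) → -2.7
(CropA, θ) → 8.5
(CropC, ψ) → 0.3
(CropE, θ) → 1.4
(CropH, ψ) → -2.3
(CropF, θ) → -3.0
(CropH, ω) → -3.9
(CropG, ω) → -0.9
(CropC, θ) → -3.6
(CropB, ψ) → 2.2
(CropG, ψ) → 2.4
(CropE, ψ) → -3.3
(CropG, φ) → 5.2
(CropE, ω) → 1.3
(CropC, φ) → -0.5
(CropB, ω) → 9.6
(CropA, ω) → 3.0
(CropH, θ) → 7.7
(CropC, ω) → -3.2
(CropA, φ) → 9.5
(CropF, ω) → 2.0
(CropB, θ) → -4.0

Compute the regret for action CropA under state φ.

0.0

Best payoff under φ is 9.5.
Regret = 9.5 − 9.5 = 0.0.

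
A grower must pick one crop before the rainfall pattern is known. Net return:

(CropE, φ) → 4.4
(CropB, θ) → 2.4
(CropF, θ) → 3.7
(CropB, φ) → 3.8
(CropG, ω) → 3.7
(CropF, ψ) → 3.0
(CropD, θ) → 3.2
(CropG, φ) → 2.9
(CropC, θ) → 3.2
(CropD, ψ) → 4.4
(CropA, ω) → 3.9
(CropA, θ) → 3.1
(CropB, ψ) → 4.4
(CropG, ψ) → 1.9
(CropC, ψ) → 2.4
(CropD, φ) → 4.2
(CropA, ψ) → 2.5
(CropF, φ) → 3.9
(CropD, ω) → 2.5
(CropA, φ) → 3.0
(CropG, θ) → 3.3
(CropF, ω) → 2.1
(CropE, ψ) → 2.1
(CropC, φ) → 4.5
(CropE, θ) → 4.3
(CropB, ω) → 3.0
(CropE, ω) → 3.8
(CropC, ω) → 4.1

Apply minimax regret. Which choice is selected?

CropD

Column bests: θ=4.3, φ=4.5, ψ=4.4, ω=4.1.
CropB regrets: 1.9, 0.7, 0.0, 1.1 → max 1.9
CropE regrets: 0.0, 0.1, 2.3, 0.3 → max 2.3
CropD regrets: 1.1, 0.3, 0.0, 1.6 → max 1.6
CropA regrets: 1.2, 1.5, 1.9, 0.2 → max 1.9
CropC regrets: 1.1, 0.0, 2.0, 0.0 → max 2.0
CropF regrets: 0.6, 0.6, 1.4, 2.0 → max 2.0
CropG regrets: 1.0, 1.6, 2.5, 0.4 → max 2.5
Smallest max regret = 1.6 → CropD.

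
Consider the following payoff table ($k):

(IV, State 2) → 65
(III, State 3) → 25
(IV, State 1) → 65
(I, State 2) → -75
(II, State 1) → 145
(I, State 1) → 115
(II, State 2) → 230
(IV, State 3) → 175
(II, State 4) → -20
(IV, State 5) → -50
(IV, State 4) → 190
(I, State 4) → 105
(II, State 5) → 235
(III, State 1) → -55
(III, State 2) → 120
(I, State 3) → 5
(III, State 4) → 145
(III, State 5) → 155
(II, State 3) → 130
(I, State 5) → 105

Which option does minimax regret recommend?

III

Column bests: State 1=145, State 2=230, State 3=175, State 4=190, State 5=235.
I regrets: 30, 305, 170, 85, 130 → max 305
II regrets: 0, 0, 45, 210, 0 → max 210
III regrets: 200, 110, 150, 45, 80 → max 200
IV regrets: 80, 165, 0, 0, 285 → max 285
Smallest max regret = 200 → III.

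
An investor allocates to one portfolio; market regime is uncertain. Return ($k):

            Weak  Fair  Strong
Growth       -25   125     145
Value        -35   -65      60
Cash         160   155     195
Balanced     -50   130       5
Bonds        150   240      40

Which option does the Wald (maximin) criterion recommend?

Cash

Row minima: Growth=-25, Value=-65, Cash=155, Balanced=-50, Bonds=40
Best worst-case = 155 → Cash.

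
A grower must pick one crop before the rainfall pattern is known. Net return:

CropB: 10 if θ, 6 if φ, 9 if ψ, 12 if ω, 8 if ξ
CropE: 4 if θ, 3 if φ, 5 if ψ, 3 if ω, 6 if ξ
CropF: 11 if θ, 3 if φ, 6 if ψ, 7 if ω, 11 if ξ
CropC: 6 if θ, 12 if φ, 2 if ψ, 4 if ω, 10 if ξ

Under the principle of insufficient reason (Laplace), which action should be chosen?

Row averages: CropB=9, CropE=4.2, CropF=7.6, CropC=6.8
Highest average = 9 → CropB.

CropB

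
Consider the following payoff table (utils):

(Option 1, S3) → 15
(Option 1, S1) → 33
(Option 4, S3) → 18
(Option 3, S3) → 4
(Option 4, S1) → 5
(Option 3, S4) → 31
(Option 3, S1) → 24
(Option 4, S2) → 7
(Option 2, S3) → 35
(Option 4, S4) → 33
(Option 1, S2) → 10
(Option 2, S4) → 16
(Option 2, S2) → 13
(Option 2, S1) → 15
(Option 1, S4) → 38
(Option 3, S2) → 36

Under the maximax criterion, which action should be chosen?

Row maxima: Option 1=38, Option 2=35, Option 3=36, Option 4=33
Best best-case = 38 → Option 1.

Option 1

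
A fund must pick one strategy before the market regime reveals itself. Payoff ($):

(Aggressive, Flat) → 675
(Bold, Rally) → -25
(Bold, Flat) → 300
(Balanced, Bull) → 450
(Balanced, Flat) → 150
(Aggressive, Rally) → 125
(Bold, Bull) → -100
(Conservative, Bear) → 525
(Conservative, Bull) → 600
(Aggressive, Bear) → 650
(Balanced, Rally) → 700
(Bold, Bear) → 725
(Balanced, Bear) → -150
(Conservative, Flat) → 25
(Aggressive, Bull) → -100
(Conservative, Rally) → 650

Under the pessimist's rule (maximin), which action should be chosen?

Conservative

Row minima: Conservative=25, Balanced=-150, Aggressive=-100, Bold=-100
Best worst-case = 25 → Conservative.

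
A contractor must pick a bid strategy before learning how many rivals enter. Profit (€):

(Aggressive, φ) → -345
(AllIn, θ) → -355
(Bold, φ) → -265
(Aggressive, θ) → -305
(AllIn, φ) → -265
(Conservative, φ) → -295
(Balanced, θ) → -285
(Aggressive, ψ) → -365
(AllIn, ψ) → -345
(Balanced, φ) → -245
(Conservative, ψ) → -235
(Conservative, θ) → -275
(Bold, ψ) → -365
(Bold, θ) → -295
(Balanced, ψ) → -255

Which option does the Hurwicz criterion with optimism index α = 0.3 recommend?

Balanced

Conservative: 0.3·(-235) + 0.7·(-295) = -277
Balanced: 0.3·(-245) + 0.7·(-285) = -273
Aggressive: 0.3·(-305) + 0.7·(-365) = -347
Bold: 0.3·(-265) + 0.7·(-365) = -335
AllIn: 0.3·(-265) + 0.7·(-355) = -328
Highest Hurwicz score = -273 → Balanced.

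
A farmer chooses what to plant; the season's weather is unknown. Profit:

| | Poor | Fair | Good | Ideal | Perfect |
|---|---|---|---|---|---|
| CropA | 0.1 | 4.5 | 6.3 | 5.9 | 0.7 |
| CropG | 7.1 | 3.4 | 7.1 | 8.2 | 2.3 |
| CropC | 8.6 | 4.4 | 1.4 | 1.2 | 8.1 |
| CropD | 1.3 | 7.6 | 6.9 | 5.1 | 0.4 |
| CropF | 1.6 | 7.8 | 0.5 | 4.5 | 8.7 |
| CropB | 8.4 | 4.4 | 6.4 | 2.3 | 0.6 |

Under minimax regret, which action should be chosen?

CropG

Column bests: Poor=8.6, Fair=7.8, Good=7.1, Ideal=8.2, Perfect=8.7.
CropA regrets: 8.5, 3.3, 0.8, 2.3, 8.0 → max 8.5
CropG regrets: 1.5, 4.4, 0.0, 0.0, 6.4 → max 6.4
CropC regrets: 0.0, 3.4, 5.7, 7.0, 0.6 → max 7.0
CropD regrets: 7.3, 0.2, 0.2, 3.1, 8.3 → max 8.3
CropF regrets: 7.0, 0.0, 6.6, 3.7, 0.0 → max 7.0
CropB regrets: 0.2, 3.4, 0.7, 5.9, 8.1 → max 8.1
Smallest max regret = 6.4 → CropG.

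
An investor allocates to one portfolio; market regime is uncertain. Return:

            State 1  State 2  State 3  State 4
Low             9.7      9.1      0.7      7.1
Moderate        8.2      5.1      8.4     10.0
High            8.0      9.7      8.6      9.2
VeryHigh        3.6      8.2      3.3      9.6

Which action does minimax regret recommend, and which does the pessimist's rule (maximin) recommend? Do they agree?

minimax regret → High; maximin → High (agree)

Column bests: State 1=9.7, State 2=9.7, State 3=8.6, State 4=10.0.
Low regrets: 0.0, 0.6, 7.9, 2.9 → max 7.9
Moderate regrets: 1.5, 4.6, 0.2, 0.0 → max 4.6
High regrets: 1.7, 0.0, 0.0, 0.8 → max 1.7
VeryHigh regrets: 6.1, 1.5, 5.3, 0.4 → max 6.1
Smallest max regret = 1.7 → High.
Row minima: Low=0.7, Moderate=5.1, High=8.0, VeryHigh=3.3
Best worst-case = 8.0 → High.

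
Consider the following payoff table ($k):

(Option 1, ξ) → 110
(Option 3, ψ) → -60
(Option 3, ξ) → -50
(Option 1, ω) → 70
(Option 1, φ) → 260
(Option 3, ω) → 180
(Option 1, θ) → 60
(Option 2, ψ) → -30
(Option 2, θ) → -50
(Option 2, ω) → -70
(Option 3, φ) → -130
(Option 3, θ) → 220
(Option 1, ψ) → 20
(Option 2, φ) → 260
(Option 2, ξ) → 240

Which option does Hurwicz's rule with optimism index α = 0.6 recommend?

Option 1

Option 1: 0.6·260 + 0.4·20 = 164
Option 2: 0.6·260 + 0.4·(-70) = 128
Option 3: 0.6·220 + 0.4·(-130) = 80
Highest Hurwicz score = 164 → Option 1.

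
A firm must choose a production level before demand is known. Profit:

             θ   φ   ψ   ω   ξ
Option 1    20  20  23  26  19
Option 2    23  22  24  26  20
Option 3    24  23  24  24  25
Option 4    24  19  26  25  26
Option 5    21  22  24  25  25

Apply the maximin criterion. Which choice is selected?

Row minima: Option 1=19, Option 2=20, Option 3=23, Option 4=19, Option 5=21
Best worst-case = 23 → Option 3.

Option 3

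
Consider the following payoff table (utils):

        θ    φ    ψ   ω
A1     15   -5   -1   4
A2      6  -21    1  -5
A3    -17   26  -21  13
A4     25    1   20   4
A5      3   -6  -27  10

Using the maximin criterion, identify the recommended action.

Row minima: A1=-5, A2=-21, A3=-21, A4=1, A5=-27
Best worst-case = 1 → A4.

A4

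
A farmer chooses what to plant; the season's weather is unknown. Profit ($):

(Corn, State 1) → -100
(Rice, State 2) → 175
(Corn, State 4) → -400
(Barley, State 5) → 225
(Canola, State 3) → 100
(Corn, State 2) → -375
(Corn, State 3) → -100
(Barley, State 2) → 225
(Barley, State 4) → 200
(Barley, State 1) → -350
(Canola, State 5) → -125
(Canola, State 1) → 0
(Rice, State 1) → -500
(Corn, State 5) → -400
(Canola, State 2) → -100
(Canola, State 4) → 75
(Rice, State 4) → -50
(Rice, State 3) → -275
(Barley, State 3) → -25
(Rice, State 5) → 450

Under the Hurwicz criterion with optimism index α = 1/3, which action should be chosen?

Canola

Corn: 1/3·(-100) + 2/3·(-400) = -300
Barley: 1/3·225 + 2/3·(-350) = -475/3
Rice: 1/3·450 + 2/3·(-500) = -550/3
Canola: 1/3·100 + 2/3·(-125) = -50
Highest Hurwicz score = -50 → Canola.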